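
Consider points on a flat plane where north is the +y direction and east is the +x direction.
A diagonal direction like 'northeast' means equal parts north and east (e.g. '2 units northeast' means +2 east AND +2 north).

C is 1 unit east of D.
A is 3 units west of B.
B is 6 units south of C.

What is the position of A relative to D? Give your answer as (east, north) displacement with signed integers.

Place D at the origin (east=0, north=0).
  C is 1 unit east of D: delta (east=+1, north=+0); C at (east=1, north=0).
  B is 6 units south of C: delta (east=+0, north=-6); B at (east=1, north=-6).
  A is 3 units west of B: delta (east=-3, north=+0); A at (east=-2, north=-6).
Therefore A relative to D: (east=-2, north=-6).

Answer: A is at (east=-2, north=-6) relative to D.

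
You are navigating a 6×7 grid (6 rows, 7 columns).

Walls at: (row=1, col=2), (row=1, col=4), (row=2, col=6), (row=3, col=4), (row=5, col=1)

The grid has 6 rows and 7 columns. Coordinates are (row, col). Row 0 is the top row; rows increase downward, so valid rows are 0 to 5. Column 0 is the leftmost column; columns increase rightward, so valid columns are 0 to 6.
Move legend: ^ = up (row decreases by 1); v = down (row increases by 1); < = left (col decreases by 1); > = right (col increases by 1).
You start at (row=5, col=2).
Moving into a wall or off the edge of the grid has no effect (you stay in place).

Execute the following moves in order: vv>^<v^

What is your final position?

Answer: Final position: (row=4, col=2)

Derivation:
Start: (row=5, col=2)
  v (down): blocked, stay at (row=5, col=2)
  v (down): blocked, stay at (row=5, col=2)
  > (right): (row=5, col=2) -> (row=5, col=3)
  ^ (up): (row=5, col=3) -> (row=4, col=3)
  < (left): (row=4, col=3) -> (row=4, col=2)
  v (down): (row=4, col=2) -> (row=5, col=2)
  ^ (up): (row=5, col=2) -> (row=4, col=2)
Final: (row=4, col=2)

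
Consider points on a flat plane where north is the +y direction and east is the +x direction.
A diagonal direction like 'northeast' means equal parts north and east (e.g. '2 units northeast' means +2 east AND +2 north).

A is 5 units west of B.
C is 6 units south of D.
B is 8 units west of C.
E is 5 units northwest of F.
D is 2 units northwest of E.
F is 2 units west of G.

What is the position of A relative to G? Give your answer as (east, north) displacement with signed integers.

Answer: A is at (east=-22, north=1) relative to G.

Derivation:
Place G at the origin (east=0, north=0).
  F is 2 units west of G: delta (east=-2, north=+0); F at (east=-2, north=0).
  E is 5 units northwest of F: delta (east=-5, north=+5); E at (east=-7, north=5).
  D is 2 units northwest of E: delta (east=-2, north=+2); D at (east=-9, north=7).
  C is 6 units south of D: delta (east=+0, north=-6); C at (east=-9, north=1).
  B is 8 units west of C: delta (east=-8, north=+0); B at (east=-17, north=1).
  A is 5 units west of B: delta (east=-5, north=+0); A at (east=-22, north=1).
Therefore A relative to G: (east=-22, north=1).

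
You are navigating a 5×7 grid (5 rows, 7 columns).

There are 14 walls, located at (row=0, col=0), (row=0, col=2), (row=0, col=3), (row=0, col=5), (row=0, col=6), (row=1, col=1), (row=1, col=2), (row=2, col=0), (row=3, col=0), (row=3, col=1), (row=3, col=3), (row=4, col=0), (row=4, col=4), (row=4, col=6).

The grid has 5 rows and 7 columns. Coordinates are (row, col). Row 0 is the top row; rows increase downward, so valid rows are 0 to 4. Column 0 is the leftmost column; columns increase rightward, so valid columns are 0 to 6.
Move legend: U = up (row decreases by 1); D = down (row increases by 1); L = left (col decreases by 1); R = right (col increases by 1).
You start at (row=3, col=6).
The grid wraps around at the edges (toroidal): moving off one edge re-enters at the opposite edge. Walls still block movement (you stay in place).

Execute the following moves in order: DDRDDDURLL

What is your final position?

Answer: Final position: (row=2, col=4)

Derivation:
Start: (row=3, col=6)
  D (down): blocked, stay at (row=3, col=6)
  D (down): blocked, stay at (row=3, col=6)
  R (right): blocked, stay at (row=3, col=6)
  [×3]D (down): blocked, stay at (row=3, col=6)
  U (up): (row=3, col=6) -> (row=2, col=6)
  R (right): blocked, stay at (row=2, col=6)
  L (left): (row=2, col=6) -> (row=2, col=5)
  L (left): (row=2, col=5) -> (row=2, col=4)
Final: (row=2, col=4)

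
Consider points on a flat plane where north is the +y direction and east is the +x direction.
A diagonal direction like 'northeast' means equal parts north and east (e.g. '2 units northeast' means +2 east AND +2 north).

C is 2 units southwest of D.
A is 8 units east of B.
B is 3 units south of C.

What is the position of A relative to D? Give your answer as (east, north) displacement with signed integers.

Answer: A is at (east=6, north=-5) relative to D.

Derivation:
Place D at the origin (east=0, north=0).
  C is 2 units southwest of D: delta (east=-2, north=-2); C at (east=-2, north=-2).
  B is 3 units south of C: delta (east=+0, north=-3); B at (east=-2, north=-5).
  A is 8 units east of B: delta (east=+8, north=+0); A at (east=6, north=-5).
Therefore A relative to D: (east=6, north=-5).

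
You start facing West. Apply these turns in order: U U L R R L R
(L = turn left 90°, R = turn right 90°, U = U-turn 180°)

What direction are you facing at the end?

Start: West
  U (U-turn (180°)) -> East
  U (U-turn (180°)) -> West
  L (left (90° counter-clockwise)) -> South
  R (right (90° clockwise)) -> West
  R (right (90° clockwise)) -> North
  L (left (90° counter-clockwise)) -> West
  R (right (90° clockwise)) -> North
Final: North

Answer: Final heading: North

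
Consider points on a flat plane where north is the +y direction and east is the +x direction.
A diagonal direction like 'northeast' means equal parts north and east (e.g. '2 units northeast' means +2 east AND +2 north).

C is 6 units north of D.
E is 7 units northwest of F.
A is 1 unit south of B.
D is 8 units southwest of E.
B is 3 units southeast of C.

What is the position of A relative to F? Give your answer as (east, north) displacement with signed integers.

Place F at the origin (east=0, north=0).
  E is 7 units northwest of F: delta (east=-7, north=+7); E at (east=-7, north=7).
  D is 8 units southwest of E: delta (east=-8, north=-8); D at (east=-15, north=-1).
  C is 6 units north of D: delta (east=+0, north=+6); C at (east=-15, north=5).
  B is 3 units southeast of C: delta (east=+3, north=-3); B at (east=-12, north=2).
  A is 1 unit south of B: delta (east=+0, north=-1); A at (east=-12, north=1).
Therefore A relative to F: (east=-12, north=1).

Answer: A is at (east=-12, north=1) relative to F.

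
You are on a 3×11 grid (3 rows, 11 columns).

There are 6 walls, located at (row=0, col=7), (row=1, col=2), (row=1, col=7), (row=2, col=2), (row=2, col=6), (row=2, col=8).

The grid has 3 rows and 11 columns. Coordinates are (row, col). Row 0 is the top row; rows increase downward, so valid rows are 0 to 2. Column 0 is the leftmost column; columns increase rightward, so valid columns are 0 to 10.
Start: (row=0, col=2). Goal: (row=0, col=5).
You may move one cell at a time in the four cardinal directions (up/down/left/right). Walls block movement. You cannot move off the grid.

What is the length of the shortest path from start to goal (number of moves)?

BFS from (row=0, col=2) until reaching (row=0, col=5):
  Distance 0: (row=0, col=2)
  Distance 1: (row=0, col=1), (row=0, col=3)
  Distance 2: (row=0, col=0), (row=0, col=4), (row=1, col=1), (row=1, col=3)
  Distance 3: (row=0, col=5), (row=1, col=0), (row=1, col=4), (row=2, col=1), (row=2, col=3)  <- goal reached here
One shortest path (3 moves): (row=0, col=2) -> (row=0, col=3) -> (row=0, col=4) -> (row=0, col=5)

Answer: Shortest path length: 3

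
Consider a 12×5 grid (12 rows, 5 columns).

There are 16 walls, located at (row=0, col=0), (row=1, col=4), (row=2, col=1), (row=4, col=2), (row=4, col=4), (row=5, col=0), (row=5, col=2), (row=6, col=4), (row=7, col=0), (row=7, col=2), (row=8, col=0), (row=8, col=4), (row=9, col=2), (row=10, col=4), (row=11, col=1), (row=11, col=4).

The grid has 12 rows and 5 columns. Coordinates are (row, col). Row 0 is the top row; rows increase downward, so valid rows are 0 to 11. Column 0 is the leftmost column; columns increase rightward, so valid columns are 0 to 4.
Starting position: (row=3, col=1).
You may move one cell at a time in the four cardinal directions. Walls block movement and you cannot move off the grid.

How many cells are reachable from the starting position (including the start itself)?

BFS flood-fill from (row=3, col=1):
  Distance 0: (row=3, col=1)
  Distance 1: (row=3, col=0), (row=3, col=2), (row=4, col=1)
  Distance 2: (row=2, col=0), (row=2, col=2), (row=3, col=3), (row=4, col=0), (row=5, col=1)
  Distance 3: (row=1, col=0), (row=1, col=2), (row=2, col=3), (row=3, col=4), (row=4, col=3), (row=6, col=1)
  Distance 4: (row=0, col=2), (row=1, col=1), (row=1, col=3), (row=2, col=4), (row=5, col=3), (row=6, col=0), (row=6, col=2), (row=7, col=1)
  Distance 5: (row=0, col=1), (row=0, col=3), (row=5, col=4), (row=6, col=3), (row=8, col=1)
  Distance 6: (row=0, col=4), (row=7, col=3), (row=8, col=2), (row=9, col=1)
  Distance 7: (row=7, col=4), (row=8, col=3), (row=9, col=0), (row=10, col=1)
  Distance 8: (row=9, col=3), (row=10, col=0), (row=10, col=2)
  Distance 9: (row=9, col=4), (row=10, col=3), (row=11, col=0), (row=11, col=2)
  Distance 10: (row=11, col=3)
Total reachable: 44 (grid has 44 open cells total)

Answer: Reachable cells: 44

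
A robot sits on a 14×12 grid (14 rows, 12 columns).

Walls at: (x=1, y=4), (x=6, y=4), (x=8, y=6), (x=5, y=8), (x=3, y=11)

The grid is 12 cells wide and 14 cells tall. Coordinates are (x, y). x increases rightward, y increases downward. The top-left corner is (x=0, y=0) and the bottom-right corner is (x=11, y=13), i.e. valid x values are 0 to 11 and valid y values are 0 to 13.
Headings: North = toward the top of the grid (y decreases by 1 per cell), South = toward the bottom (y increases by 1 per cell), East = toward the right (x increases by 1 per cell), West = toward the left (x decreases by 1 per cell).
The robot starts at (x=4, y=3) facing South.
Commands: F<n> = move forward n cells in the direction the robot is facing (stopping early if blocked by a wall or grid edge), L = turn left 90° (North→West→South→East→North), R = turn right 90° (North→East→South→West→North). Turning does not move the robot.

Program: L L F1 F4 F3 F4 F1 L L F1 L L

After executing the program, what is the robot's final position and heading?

Answer: Final position: (x=4, y=1), facing North

Derivation:
Start: (x=4, y=3), facing South
  L: turn left, now facing East
  L: turn left, now facing North
  F1: move forward 1, now at (x=4, y=2)
  F4: move forward 2/4 (blocked), now at (x=4, y=0)
  F3: move forward 0/3 (blocked), now at (x=4, y=0)
  F4: move forward 0/4 (blocked), now at (x=4, y=0)
  F1: move forward 0/1 (blocked), now at (x=4, y=0)
  L: turn left, now facing West
  L: turn left, now facing South
  F1: move forward 1, now at (x=4, y=1)
  L: turn left, now facing East
  L: turn left, now facing North
Final: (x=4, y=1), facing North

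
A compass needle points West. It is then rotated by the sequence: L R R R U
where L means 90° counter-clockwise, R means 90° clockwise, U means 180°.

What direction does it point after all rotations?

Start: West
  L (left (90° counter-clockwise)) -> South
  R (right (90° clockwise)) -> West
  R (right (90° clockwise)) -> North
  R (right (90° clockwise)) -> East
  U (U-turn (180°)) -> West
Final: West

Answer: Final heading: West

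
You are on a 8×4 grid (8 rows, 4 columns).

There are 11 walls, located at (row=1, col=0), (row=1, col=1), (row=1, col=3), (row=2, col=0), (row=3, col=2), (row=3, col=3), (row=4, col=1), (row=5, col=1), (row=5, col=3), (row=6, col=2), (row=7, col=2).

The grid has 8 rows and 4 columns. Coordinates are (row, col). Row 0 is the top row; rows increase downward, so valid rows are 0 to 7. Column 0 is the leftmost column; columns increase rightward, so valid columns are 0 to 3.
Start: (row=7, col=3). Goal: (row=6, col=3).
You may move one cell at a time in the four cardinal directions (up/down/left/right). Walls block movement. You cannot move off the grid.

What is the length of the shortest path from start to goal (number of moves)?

Answer: Shortest path length: 1

Derivation:
BFS from (row=7, col=3) until reaching (row=6, col=3):
  Distance 0: (row=7, col=3)
  Distance 1: (row=6, col=3)  <- goal reached here
One shortest path (1 moves): (row=7, col=3) -> (row=6, col=3)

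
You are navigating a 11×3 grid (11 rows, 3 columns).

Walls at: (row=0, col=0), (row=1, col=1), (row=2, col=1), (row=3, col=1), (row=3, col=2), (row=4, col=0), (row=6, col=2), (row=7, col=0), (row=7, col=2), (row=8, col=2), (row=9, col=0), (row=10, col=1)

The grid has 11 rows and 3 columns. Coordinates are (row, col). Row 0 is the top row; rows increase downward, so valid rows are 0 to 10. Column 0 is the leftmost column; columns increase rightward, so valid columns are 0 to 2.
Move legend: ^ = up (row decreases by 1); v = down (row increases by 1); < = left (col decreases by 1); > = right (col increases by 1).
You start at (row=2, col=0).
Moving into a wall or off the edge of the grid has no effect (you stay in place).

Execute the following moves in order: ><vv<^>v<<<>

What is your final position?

Answer: Final position: (row=3, col=0)

Derivation:
Start: (row=2, col=0)
  > (right): blocked, stay at (row=2, col=0)
  < (left): blocked, stay at (row=2, col=0)
  v (down): (row=2, col=0) -> (row=3, col=0)
  v (down): blocked, stay at (row=3, col=0)
  < (left): blocked, stay at (row=3, col=0)
  ^ (up): (row=3, col=0) -> (row=2, col=0)
  > (right): blocked, stay at (row=2, col=0)
  v (down): (row=2, col=0) -> (row=3, col=0)
  [×3]< (left): blocked, stay at (row=3, col=0)
  > (right): blocked, stay at (row=3, col=0)
Final: (row=3, col=0)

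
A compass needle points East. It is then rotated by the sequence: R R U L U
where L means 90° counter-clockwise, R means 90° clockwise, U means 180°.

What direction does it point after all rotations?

Start: East
  R (right (90° clockwise)) -> South
  R (right (90° clockwise)) -> West
  U (U-turn (180°)) -> East
  L (left (90° counter-clockwise)) -> North
  U (U-turn (180°)) -> South
Final: South

Answer: Final heading: South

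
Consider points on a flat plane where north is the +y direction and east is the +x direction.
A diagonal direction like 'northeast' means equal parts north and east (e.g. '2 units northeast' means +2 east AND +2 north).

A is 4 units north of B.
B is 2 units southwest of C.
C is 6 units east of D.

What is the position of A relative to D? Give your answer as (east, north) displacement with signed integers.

Place D at the origin (east=0, north=0).
  C is 6 units east of D: delta (east=+6, north=+0); C at (east=6, north=0).
  B is 2 units southwest of C: delta (east=-2, north=-2); B at (east=4, north=-2).
  A is 4 units north of B: delta (east=+0, north=+4); A at (east=4, north=2).
Therefore A relative to D: (east=4, north=2).

Answer: A is at (east=4, north=2) relative to D.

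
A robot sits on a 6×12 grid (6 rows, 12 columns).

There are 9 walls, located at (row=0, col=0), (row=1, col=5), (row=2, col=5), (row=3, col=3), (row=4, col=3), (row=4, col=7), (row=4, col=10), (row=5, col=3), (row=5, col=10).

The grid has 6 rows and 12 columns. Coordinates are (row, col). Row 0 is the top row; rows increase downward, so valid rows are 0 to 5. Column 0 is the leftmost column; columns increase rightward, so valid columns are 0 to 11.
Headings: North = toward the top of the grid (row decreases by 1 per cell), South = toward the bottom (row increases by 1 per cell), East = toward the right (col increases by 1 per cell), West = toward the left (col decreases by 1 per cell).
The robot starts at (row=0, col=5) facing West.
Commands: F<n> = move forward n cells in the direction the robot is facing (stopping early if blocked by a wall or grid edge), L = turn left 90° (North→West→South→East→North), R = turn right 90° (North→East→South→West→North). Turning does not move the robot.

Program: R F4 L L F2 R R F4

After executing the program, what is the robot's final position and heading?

Start: (row=0, col=5), facing West
  R: turn right, now facing North
  F4: move forward 0/4 (blocked), now at (row=0, col=5)
  L: turn left, now facing West
  L: turn left, now facing South
  F2: move forward 0/2 (blocked), now at (row=0, col=5)
  R: turn right, now facing West
  R: turn right, now facing North
  F4: move forward 0/4 (blocked), now at (row=0, col=5)
Final: (row=0, col=5), facing North

Answer: Final position: (row=0, col=5), facing North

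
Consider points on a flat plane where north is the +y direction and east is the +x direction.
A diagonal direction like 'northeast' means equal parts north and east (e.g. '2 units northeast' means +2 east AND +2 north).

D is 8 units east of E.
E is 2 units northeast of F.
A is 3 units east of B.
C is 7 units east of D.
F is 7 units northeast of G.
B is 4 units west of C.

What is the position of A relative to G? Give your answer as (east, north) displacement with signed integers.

Answer: A is at (east=23, north=9) relative to G.

Derivation:
Place G at the origin (east=0, north=0).
  F is 7 units northeast of G: delta (east=+7, north=+7); F at (east=7, north=7).
  E is 2 units northeast of F: delta (east=+2, north=+2); E at (east=9, north=9).
  D is 8 units east of E: delta (east=+8, north=+0); D at (east=17, north=9).
  C is 7 units east of D: delta (east=+7, north=+0); C at (east=24, north=9).
  B is 4 units west of C: delta (east=-4, north=+0); B at (east=20, north=9).
  A is 3 units east of B: delta (east=+3, north=+0); A at (east=23, north=9).
Therefore A relative to G: (east=23, north=9).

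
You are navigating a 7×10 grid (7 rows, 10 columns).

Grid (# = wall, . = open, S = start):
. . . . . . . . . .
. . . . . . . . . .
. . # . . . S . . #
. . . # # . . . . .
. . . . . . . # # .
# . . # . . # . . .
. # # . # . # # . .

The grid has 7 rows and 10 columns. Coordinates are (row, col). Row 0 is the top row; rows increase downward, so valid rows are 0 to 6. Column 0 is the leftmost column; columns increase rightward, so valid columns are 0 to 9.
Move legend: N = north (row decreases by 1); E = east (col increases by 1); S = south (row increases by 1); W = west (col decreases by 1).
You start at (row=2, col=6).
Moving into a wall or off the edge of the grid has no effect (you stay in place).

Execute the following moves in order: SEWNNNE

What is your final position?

Answer: Final position: (row=0, col=7)

Derivation:
Start: (row=2, col=6)
  S (south): (row=2, col=6) -> (row=3, col=6)
  E (east): (row=3, col=6) -> (row=3, col=7)
  W (west): (row=3, col=7) -> (row=3, col=6)
  N (north): (row=3, col=6) -> (row=2, col=6)
  N (north): (row=2, col=6) -> (row=1, col=6)
  N (north): (row=1, col=6) -> (row=0, col=6)
  E (east): (row=0, col=6) -> (row=0, col=7)
Final: (row=0, col=7)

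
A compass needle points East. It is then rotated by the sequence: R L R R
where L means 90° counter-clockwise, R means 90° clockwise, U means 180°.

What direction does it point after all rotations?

Start: East
  R (right (90° clockwise)) -> South
  L (left (90° counter-clockwise)) -> East
  R (right (90° clockwise)) -> South
  R (right (90° clockwise)) -> West
Final: West

Answer: Final heading: West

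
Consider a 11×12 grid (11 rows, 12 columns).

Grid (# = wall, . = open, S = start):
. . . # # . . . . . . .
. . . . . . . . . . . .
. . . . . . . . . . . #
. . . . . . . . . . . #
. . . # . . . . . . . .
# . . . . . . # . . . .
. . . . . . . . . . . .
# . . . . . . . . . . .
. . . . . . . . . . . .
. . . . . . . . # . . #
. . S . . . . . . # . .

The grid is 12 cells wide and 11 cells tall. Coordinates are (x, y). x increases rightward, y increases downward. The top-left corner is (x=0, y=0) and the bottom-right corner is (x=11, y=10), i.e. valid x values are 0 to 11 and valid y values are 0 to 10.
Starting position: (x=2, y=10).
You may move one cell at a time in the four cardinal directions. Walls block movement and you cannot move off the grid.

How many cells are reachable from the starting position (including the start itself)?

Answer: Reachable cells: 121

Derivation:
BFS flood-fill from (x=2, y=10):
  Distance 0: (x=2, y=10)
  Distance 1: (x=2, y=9), (x=1, y=10), (x=3, y=10)
  Distance 2: (x=2, y=8), (x=1, y=9), (x=3, y=9), (x=0, y=10), (x=4, y=10)
  Distance 3: (x=2, y=7), (x=1, y=8), (x=3, y=8), (x=0, y=9), (x=4, y=9), (x=5, y=10)
  Distance 4: (x=2, y=6), (x=1, y=7), (x=3, y=7), (x=0, y=8), (x=4, y=8), (x=5, y=9), (x=6, y=10)
  Distance 5: (x=2, y=5), (x=1, y=6), (x=3, y=6), (x=4, y=7), (x=5, y=8), (x=6, y=9), (x=7, y=10)
  Distance 6: (x=2, y=4), (x=1, y=5), (x=3, y=5), (x=0, y=6), (x=4, y=6), (x=5, y=7), (x=6, y=8), (x=7, y=9), (x=8, y=10)
  Distance 7: (x=2, y=3), (x=1, y=4), (x=4, y=5), (x=5, y=6), (x=6, y=7), (x=7, y=8)
  Distance 8: (x=2, y=2), (x=1, y=3), (x=3, y=3), (x=0, y=4), (x=4, y=4), (x=5, y=5), (x=6, y=6), (x=7, y=7), (x=8, y=8)
  Distance 9: (x=2, y=1), (x=1, y=2), (x=3, y=2), (x=0, y=3), (x=4, y=3), (x=5, y=4), (x=6, y=5), (x=7, y=6), (x=8, y=7), (x=9, y=8)
  Distance 10: (x=2, y=0), (x=1, y=1), (x=3, y=1), (x=0, y=2), (x=4, y=2), (x=5, y=3), (x=6, y=4), (x=8, y=6), (x=9, y=7), (x=10, y=8), (x=9, y=9)
  Distance 11: (x=1, y=0), (x=0, y=1), (x=4, y=1), (x=5, y=2), (x=6, y=3), (x=7, y=4), (x=8, y=5), (x=9, y=6), (x=10, y=7), (x=11, y=8), (x=10, y=9)
  Distance 12: (x=0, y=0), (x=5, y=1), (x=6, y=2), (x=7, y=3), (x=8, y=4), (x=9, y=5), (x=10, y=6), (x=11, y=7), (x=10, y=10)
  Distance 13: (x=5, y=0), (x=6, y=1), (x=7, y=2), (x=8, y=3), (x=9, y=4), (x=10, y=5), (x=11, y=6), (x=11, y=10)
  Distance 14: (x=6, y=0), (x=7, y=1), (x=8, y=2), (x=9, y=3), (x=10, y=4), (x=11, y=5)
  Distance 15: (x=7, y=0), (x=8, y=1), (x=9, y=2), (x=10, y=3), (x=11, y=4)
  Distance 16: (x=8, y=0), (x=9, y=1), (x=10, y=2)
  Distance 17: (x=9, y=0), (x=10, y=1)
  Distance 18: (x=10, y=0), (x=11, y=1)
  Distance 19: (x=11, y=0)
Total reachable: 121 (grid has 121 open cells total)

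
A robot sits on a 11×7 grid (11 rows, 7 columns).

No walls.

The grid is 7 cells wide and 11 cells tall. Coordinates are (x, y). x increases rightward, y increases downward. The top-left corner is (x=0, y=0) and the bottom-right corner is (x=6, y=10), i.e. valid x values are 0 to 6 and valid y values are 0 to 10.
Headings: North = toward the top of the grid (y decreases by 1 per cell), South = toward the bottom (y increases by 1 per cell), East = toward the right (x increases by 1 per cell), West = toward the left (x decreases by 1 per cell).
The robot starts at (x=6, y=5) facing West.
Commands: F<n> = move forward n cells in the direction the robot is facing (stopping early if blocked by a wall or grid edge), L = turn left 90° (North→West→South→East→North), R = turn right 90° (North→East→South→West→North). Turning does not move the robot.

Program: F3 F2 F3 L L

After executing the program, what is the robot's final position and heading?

Start: (x=6, y=5), facing West
  F3: move forward 3, now at (x=3, y=5)
  F2: move forward 2, now at (x=1, y=5)
  F3: move forward 1/3 (blocked), now at (x=0, y=5)
  L: turn left, now facing South
  L: turn left, now facing East
Final: (x=0, y=5), facing East

Answer: Final position: (x=0, y=5), facing East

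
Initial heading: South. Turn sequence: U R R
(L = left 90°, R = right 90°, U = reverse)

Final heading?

Answer: Final heading: South

Derivation:
Start: South
  U (U-turn (180°)) -> North
  R (right (90° clockwise)) -> East
  R (right (90° clockwise)) -> South
Final: South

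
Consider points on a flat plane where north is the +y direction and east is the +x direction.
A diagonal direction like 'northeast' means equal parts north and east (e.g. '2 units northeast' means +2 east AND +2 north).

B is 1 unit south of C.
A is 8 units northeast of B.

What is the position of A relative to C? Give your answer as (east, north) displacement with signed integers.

Place C at the origin (east=0, north=0).
  B is 1 unit south of C: delta (east=+0, north=-1); B at (east=0, north=-1).
  A is 8 units northeast of B: delta (east=+8, north=+8); A at (east=8, north=7).
Therefore A relative to C: (east=8, north=7).

Answer: A is at (east=8, north=7) relative to C.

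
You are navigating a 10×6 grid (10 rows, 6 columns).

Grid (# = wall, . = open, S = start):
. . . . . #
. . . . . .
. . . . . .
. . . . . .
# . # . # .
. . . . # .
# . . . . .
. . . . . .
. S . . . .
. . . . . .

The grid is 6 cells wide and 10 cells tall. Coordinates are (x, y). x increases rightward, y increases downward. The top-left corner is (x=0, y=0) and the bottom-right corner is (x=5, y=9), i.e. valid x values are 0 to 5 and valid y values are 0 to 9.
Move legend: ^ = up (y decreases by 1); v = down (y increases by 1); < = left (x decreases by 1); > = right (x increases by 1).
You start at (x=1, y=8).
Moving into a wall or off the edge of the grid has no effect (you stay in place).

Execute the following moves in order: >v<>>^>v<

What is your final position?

Answer: Final position: (x=3, y=9)

Derivation:
Start: (x=1, y=8)
  > (right): (x=1, y=8) -> (x=2, y=8)
  v (down): (x=2, y=8) -> (x=2, y=9)
  < (left): (x=2, y=9) -> (x=1, y=9)
  > (right): (x=1, y=9) -> (x=2, y=9)
  > (right): (x=2, y=9) -> (x=3, y=9)
  ^ (up): (x=3, y=9) -> (x=3, y=8)
  > (right): (x=3, y=8) -> (x=4, y=8)
  v (down): (x=4, y=8) -> (x=4, y=9)
  < (left): (x=4, y=9) -> (x=3, y=9)
Final: (x=3, y=9)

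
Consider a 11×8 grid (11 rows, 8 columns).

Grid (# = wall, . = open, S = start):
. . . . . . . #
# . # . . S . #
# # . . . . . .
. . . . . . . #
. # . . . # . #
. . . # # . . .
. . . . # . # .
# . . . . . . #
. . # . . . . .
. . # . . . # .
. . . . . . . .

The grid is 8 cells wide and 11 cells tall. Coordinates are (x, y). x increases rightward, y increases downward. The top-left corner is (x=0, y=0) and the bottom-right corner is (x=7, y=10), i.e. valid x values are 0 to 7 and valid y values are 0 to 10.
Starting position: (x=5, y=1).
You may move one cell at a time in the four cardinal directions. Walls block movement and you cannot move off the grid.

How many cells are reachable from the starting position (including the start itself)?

BFS flood-fill from (x=5, y=1):
  Distance 0: (x=5, y=1)
  Distance 1: (x=5, y=0), (x=4, y=1), (x=6, y=1), (x=5, y=2)
  Distance 2: (x=4, y=0), (x=6, y=0), (x=3, y=1), (x=4, y=2), (x=6, y=2), (x=5, y=3)
  Distance 3: (x=3, y=0), (x=3, y=2), (x=7, y=2), (x=4, y=3), (x=6, y=3)
  Distance 4: (x=2, y=0), (x=2, y=2), (x=3, y=3), (x=4, y=4), (x=6, y=4)
  Distance 5: (x=1, y=0), (x=2, y=3), (x=3, y=4), (x=6, y=5)
  Distance 6: (x=0, y=0), (x=1, y=1), (x=1, y=3), (x=2, y=4), (x=5, y=5), (x=7, y=5)
  Distance 7: (x=0, y=3), (x=2, y=5), (x=5, y=6), (x=7, y=6)
  Distance 8: (x=0, y=4), (x=1, y=5), (x=2, y=6), (x=5, y=7)
  Distance 9: (x=0, y=5), (x=1, y=6), (x=3, y=6), (x=2, y=7), (x=4, y=7), (x=6, y=7), (x=5, y=8)
  Distance 10: (x=0, y=6), (x=1, y=7), (x=3, y=7), (x=4, y=8), (x=6, y=8), (x=5, y=9)
  Distance 11: (x=1, y=8), (x=3, y=8), (x=7, y=8), (x=4, y=9), (x=5, y=10)
  Distance 12: (x=0, y=8), (x=1, y=9), (x=3, y=9), (x=7, y=9), (x=4, y=10), (x=6, y=10)
  Distance 13: (x=0, y=9), (x=1, y=10), (x=3, y=10), (x=7, y=10)
  Distance 14: (x=0, y=10), (x=2, y=10)
Total reachable: 69 (grid has 69 open cells total)

Answer: Reachable cells: 69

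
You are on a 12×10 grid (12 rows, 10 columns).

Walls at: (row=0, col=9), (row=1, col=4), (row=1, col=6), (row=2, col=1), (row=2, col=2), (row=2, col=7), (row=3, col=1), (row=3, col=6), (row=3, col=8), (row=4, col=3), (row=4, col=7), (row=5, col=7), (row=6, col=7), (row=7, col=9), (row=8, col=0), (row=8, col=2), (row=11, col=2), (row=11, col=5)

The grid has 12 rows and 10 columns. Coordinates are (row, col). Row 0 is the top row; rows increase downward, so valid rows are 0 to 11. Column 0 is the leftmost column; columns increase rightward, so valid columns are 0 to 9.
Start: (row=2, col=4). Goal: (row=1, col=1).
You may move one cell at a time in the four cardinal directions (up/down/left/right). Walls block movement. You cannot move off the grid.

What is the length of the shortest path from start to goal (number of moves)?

BFS from (row=2, col=4) until reaching (row=1, col=1):
  Distance 0: (row=2, col=4)
  Distance 1: (row=2, col=3), (row=2, col=5), (row=3, col=4)
  Distance 2: (row=1, col=3), (row=1, col=5), (row=2, col=6), (row=3, col=3), (row=3, col=5), (row=4, col=4)
  Distance 3: (row=0, col=3), (row=0, col=5), (row=1, col=2), (row=3, col=2), (row=4, col=5), (row=5, col=4)
  Distance 4: (row=0, col=2), (row=0, col=4), (row=0, col=6), (row=1, col=1), (row=4, col=2), (row=4, col=6), (row=5, col=3), (row=5, col=5), (row=6, col=4)  <- goal reached here
One shortest path (4 moves): (row=2, col=4) -> (row=2, col=3) -> (row=1, col=3) -> (row=1, col=2) -> (row=1, col=1)

Answer: Shortest path length: 4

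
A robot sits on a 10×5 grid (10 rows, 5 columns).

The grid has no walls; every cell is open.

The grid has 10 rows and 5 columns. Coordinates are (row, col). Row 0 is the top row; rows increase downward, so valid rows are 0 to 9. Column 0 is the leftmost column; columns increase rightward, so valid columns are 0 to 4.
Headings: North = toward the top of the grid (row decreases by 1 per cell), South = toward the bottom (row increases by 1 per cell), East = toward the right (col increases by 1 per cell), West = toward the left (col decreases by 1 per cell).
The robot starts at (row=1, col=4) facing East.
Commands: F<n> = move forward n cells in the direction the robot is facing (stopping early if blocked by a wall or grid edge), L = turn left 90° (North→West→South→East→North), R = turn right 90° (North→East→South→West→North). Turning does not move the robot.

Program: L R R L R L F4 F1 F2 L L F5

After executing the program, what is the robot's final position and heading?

Start: (row=1, col=4), facing East
  L: turn left, now facing North
  R: turn right, now facing East
  R: turn right, now facing South
  L: turn left, now facing East
  R: turn right, now facing South
  L: turn left, now facing East
  F4: move forward 0/4 (blocked), now at (row=1, col=4)
  F1: move forward 0/1 (blocked), now at (row=1, col=4)
  F2: move forward 0/2 (blocked), now at (row=1, col=4)
  L: turn left, now facing North
  L: turn left, now facing West
  F5: move forward 4/5 (blocked), now at (row=1, col=0)
Final: (row=1, col=0), facing West

Answer: Final position: (row=1, col=0), facing West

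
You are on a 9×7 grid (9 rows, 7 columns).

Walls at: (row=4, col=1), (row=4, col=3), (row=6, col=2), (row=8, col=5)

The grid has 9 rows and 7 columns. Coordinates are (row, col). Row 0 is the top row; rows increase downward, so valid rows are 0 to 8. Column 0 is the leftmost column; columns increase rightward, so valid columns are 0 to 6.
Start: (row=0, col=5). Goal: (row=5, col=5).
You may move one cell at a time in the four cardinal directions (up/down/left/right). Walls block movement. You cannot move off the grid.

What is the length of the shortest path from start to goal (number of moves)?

BFS from (row=0, col=5) until reaching (row=5, col=5):
  Distance 0: (row=0, col=5)
  Distance 1: (row=0, col=4), (row=0, col=6), (row=1, col=5)
  Distance 2: (row=0, col=3), (row=1, col=4), (row=1, col=6), (row=2, col=5)
  Distance 3: (row=0, col=2), (row=1, col=3), (row=2, col=4), (row=2, col=6), (row=3, col=5)
  Distance 4: (row=0, col=1), (row=1, col=2), (row=2, col=3), (row=3, col=4), (row=3, col=6), (row=4, col=5)
  Distance 5: (row=0, col=0), (row=1, col=1), (row=2, col=2), (row=3, col=3), (row=4, col=4), (row=4, col=6), (row=5, col=5)  <- goal reached here
One shortest path (5 moves): (row=0, col=5) -> (row=1, col=5) -> (row=2, col=5) -> (row=3, col=5) -> (row=4, col=5) -> (row=5, col=5)

Answer: Shortest path length: 5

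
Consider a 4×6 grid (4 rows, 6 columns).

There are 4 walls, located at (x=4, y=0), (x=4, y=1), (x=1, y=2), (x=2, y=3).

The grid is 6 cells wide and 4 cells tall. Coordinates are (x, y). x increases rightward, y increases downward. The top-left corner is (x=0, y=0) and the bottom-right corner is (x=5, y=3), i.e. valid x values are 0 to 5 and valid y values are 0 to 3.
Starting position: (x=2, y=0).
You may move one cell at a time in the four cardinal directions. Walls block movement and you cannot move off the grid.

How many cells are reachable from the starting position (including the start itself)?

Answer: Reachable cells: 20

Derivation:
BFS flood-fill from (x=2, y=0):
  Distance 0: (x=2, y=0)
  Distance 1: (x=1, y=0), (x=3, y=0), (x=2, y=1)
  Distance 2: (x=0, y=0), (x=1, y=1), (x=3, y=1), (x=2, y=2)
  Distance 3: (x=0, y=1), (x=3, y=2)
  Distance 4: (x=0, y=2), (x=4, y=2), (x=3, y=3)
  Distance 5: (x=5, y=2), (x=0, y=3), (x=4, y=3)
  Distance 6: (x=5, y=1), (x=1, y=3), (x=5, y=3)
  Distance 7: (x=5, y=0)
Total reachable: 20 (grid has 20 open cells total)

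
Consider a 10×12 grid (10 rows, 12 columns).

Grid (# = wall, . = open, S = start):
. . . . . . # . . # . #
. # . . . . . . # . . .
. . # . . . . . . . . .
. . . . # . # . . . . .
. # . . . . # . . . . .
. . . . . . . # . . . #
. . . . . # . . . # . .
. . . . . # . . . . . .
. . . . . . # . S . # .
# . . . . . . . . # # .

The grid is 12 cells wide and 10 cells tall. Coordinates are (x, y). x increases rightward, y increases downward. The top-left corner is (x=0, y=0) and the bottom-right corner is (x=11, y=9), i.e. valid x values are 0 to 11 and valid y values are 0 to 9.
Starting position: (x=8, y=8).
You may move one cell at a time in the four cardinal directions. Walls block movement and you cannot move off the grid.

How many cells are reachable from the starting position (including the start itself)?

Answer: Reachable cells: 100

Derivation:
BFS flood-fill from (x=8, y=8):
  Distance 0: (x=8, y=8)
  Distance 1: (x=8, y=7), (x=7, y=8), (x=9, y=8), (x=8, y=9)
  Distance 2: (x=8, y=6), (x=7, y=7), (x=9, y=7), (x=7, y=9)
  Distance 3: (x=8, y=5), (x=7, y=6), (x=6, y=7), (x=10, y=7), (x=6, y=9)
  Distance 4: (x=8, y=4), (x=9, y=5), (x=6, y=6), (x=10, y=6), (x=11, y=7), (x=5, y=9)
  Distance 5: (x=8, y=3), (x=7, y=4), (x=9, y=4), (x=6, y=5), (x=10, y=5), (x=11, y=6), (x=5, y=8), (x=11, y=8), (x=4, y=9)
  Distance 6: (x=8, y=2), (x=7, y=3), (x=9, y=3), (x=10, y=4), (x=5, y=5), (x=4, y=8), (x=3, y=9), (x=11, y=9)
  Distance 7: (x=7, y=2), (x=9, y=2), (x=10, y=3), (x=5, y=4), (x=11, y=4), (x=4, y=5), (x=4, y=7), (x=3, y=8), (x=2, y=9)
  Distance 8: (x=7, y=1), (x=9, y=1), (x=6, y=2), (x=10, y=2), (x=5, y=3), (x=11, y=3), (x=4, y=4), (x=3, y=5), (x=4, y=6), (x=3, y=7), (x=2, y=8), (x=1, y=9)
  Distance 9: (x=7, y=0), (x=6, y=1), (x=10, y=1), (x=5, y=2), (x=11, y=2), (x=3, y=4), (x=2, y=5), (x=3, y=6), (x=2, y=7), (x=1, y=8)
  Distance 10: (x=8, y=0), (x=10, y=0), (x=5, y=1), (x=11, y=1), (x=4, y=2), (x=3, y=3), (x=2, y=4), (x=1, y=5), (x=2, y=6), (x=1, y=7), (x=0, y=8)
  Distance 11: (x=5, y=0), (x=4, y=1), (x=3, y=2), (x=2, y=3), (x=0, y=5), (x=1, y=6), (x=0, y=7)
  Distance 12: (x=4, y=0), (x=3, y=1), (x=1, y=3), (x=0, y=4), (x=0, y=6)
  Distance 13: (x=3, y=0), (x=2, y=1), (x=1, y=2), (x=0, y=3)
  Distance 14: (x=2, y=0), (x=0, y=2)
  Distance 15: (x=1, y=0), (x=0, y=1)
  Distance 16: (x=0, y=0)
Total reachable: 100 (grid has 100 open cells total)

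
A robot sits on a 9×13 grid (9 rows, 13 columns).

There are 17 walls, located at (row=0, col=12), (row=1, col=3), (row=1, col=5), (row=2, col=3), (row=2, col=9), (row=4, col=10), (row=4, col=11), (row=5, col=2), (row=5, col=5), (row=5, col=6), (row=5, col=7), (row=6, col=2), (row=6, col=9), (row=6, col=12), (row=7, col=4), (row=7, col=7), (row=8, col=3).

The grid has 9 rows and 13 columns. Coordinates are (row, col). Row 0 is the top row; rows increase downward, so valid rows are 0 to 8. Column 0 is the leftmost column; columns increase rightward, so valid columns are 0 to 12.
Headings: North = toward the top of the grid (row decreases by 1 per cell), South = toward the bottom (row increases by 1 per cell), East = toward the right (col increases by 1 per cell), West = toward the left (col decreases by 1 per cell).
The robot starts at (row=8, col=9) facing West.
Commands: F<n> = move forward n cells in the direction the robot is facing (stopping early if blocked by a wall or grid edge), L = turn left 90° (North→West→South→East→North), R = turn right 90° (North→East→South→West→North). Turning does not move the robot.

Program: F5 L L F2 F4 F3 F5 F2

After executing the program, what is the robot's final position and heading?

Start: (row=8, col=9), facing West
  F5: move forward 5, now at (row=8, col=4)
  L: turn left, now facing South
  L: turn left, now facing East
  F2: move forward 2, now at (row=8, col=6)
  F4: move forward 4, now at (row=8, col=10)
  F3: move forward 2/3 (blocked), now at (row=8, col=12)
  F5: move forward 0/5 (blocked), now at (row=8, col=12)
  F2: move forward 0/2 (blocked), now at (row=8, col=12)
Final: (row=8, col=12), facing East

Answer: Final position: (row=8, col=12), facing East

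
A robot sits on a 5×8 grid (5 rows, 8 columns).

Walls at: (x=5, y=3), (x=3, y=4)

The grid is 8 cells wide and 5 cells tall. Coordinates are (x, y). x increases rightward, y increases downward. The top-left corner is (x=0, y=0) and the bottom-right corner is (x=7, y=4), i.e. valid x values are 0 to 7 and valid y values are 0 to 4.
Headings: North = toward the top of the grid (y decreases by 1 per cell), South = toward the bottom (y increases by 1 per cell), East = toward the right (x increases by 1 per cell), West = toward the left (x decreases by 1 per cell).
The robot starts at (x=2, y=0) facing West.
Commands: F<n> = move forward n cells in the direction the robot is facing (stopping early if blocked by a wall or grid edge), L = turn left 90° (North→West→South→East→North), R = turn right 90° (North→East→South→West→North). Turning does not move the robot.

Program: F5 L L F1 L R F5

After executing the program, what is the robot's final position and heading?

Start: (x=2, y=0), facing West
  F5: move forward 2/5 (blocked), now at (x=0, y=0)
  L: turn left, now facing South
  L: turn left, now facing East
  F1: move forward 1, now at (x=1, y=0)
  L: turn left, now facing North
  R: turn right, now facing East
  F5: move forward 5, now at (x=6, y=0)
Final: (x=6, y=0), facing East

Answer: Final position: (x=6, y=0), facing East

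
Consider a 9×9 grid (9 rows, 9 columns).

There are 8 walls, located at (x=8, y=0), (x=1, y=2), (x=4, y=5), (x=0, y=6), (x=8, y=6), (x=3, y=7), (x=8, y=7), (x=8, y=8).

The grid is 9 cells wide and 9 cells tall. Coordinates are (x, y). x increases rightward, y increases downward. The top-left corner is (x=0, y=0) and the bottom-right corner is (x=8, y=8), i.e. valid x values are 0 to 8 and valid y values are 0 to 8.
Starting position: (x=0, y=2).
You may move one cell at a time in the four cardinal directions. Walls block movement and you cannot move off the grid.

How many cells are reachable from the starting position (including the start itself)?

Answer: Reachable cells: 73

Derivation:
BFS flood-fill from (x=0, y=2):
  Distance 0: (x=0, y=2)
  Distance 1: (x=0, y=1), (x=0, y=3)
  Distance 2: (x=0, y=0), (x=1, y=1), (x=1, y=3), (x=0, y=4)
  Distance 3: (x=1, y=0), (x=2, y=1), (x=2, y=3), (x=1, y=4), (x=0, y=5)
  Distance 4: (x=2, y=0), (x=3, y=1), (x=2, y=2), (x=3, y=3), (x=2, y=4), (x=1, y=5)
  Distance 5: (x=3, y=0), (x=4, y=1), (x=3, y=2), (x=4, y=3), (x=3, y=4), (x=2, y=5), (x=1, y=6)
  Distance 6: (x=4, y=0), (x=5, y=1), (x=4, y=2), (x=5, y=3), (x=4, y=4), (x=3, y=5), (x=2, y=6), (x=1, y=7)
  Distance 7: (x=5, y=0), (x=6, y=1), (x=5, y=2), (x=6, y=3), (x=5, y=4), (x=3, y=6), (x=0, y=7), (x=2, y=7), (x=1, y=8)
  Distance 8: (x=6, y=0), (x=7, y=1), (x=6, y=2), (x=7, y=3), (x=6, y=4), (x=5, y=5), (x=4, y=6), (x=0, y=8), (x=2, y=8)
  Distance 9: (x=7, y=0), (x=8, y=1), (x=7, y=2), (x=8, y=3), (x=7, y=4), (x=6, y=5), (x=5, y=6), (x=4, y=7), (x=3, y=8)
  Distance 10: (x=8, y=2), (x=8, y=4), (x=7, y=5), (x=6, y=6), (x=5, y=7), (x=4, y=8)
  Distance 11: (x=8, y=5), (x=7, y=6), (x=6, y=7), (x=5, y=8)
  Distance 12: (x=7, y=7), (x=6, y=8)
  Distance 13: (x=7, y=8)
Total reachable: 73 (grid has 73 open cells total)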